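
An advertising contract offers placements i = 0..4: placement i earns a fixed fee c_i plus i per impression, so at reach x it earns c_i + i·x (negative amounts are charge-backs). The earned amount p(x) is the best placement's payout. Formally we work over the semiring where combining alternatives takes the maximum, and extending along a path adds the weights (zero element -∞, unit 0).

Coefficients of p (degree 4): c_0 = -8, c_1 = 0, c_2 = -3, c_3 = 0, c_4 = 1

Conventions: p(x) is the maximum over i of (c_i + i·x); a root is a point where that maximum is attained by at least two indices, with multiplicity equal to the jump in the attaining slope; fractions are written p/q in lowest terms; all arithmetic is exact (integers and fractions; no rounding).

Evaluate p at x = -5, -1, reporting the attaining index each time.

p(-5) = max(-8+0·(-5)=-8, 0+1·(-5)=-5, -3+2·(-5)=-13, 0+3·(-5)=-15, 1+4·(-5)=-19) = -5 (attained by i=1)
p(-1) = max(-8+0·(-1)=-8, 0+1·(-1)=-1, -3+2·(-1)=-5, 0+3·(-1)=-3, 1+4·(-1)=-3) = -1 (attained by i=1)
Answer: p(-5) = -5; p(-1) = -1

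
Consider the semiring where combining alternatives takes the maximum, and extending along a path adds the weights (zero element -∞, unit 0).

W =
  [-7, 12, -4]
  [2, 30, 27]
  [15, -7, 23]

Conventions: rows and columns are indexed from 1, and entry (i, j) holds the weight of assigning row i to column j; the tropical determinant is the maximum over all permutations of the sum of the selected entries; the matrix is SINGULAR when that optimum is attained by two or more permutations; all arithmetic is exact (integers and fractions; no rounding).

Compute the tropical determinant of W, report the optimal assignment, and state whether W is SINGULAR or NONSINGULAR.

σ = (1, 2, 3): (-7) + 30 + 23 = 46
σ = (1, 3, 2): (-7) + 27 + (-7) = 13
σ = (2, 1, 3): 12 + 2 + 23 = 37
σ = (2, 3, 1): 12 + 27 + 15 = 54
σ = (3, 1, 2): (-4) + 2 + (-7) = -9
σ = (3, 2, 1): (-4) + 30 + 15 = 41
Optimal value attained by: σ = (2, 3, 1).
Answer: det⊕(W) = 54; verdict: NONSINGULAR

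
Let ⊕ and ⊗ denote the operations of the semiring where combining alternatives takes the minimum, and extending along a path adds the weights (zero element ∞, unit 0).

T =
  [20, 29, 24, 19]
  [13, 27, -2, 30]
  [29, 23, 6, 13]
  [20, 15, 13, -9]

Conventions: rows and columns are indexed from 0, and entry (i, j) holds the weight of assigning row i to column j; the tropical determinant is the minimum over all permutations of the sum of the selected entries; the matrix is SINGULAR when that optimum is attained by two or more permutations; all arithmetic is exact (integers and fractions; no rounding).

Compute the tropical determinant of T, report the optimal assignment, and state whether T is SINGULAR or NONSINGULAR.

σ = (0, 1, 2, 3): 20 + 27 + 6 + (-9) = 44
σ = (0, 1, 3, 2): 20 + 27 + 13 + 13 = 73
σ = (0, 2, 1, 3): 20 + (-2) + 23 + (-9) = 32
σ = (0, 2, 3, 1): 20 + (-2) + 13 + 15 = 46
σ = (0, 3, 1, 2): 20 + 30 + 23 + 13 = 86
σ = (0, 3, 2, 1): 20 + 30 + 6 + 15 = 71
σ = (1, 0, 2, 3): 29 + 13 + 6 + (-9) = 39
σ = (1, 0, 3, 2): 29 + 13 + 13 + 13 = 68
σ = (1, 2, 0, 3): 29 + (-2) + 29 + (-9) = 47
σ = (1, 2, 3, 0): 29 + (-2) + 13 + 20 = 60
σ = (1, 3, 0, 2): 29 + 30 + 29 + 13 = 101
σ = (1, 3, 2, 0): 29 + 30 + 6 + 20 = 85
σ = (2, 0, 1, 3): 24 + 13 + 23 + (-9) = 51
σ = (2, 0, 3, 1): 24 + 13 + 13 + 15 = 65
σ = (2, 1, 0, 3): 24 + 27 + 29 + (-9) = 71
σ = (2, 1, 3, 0): 24 + 27 + 13 + 20 = 84
σ = (2, 3, 0, 1): 24 + 30 + 29 + 15 = 98
σ = (2, 3, 1, 0): 24 + 30 + 23 + 20 = 97
σ = (3, 0, 1, 2): 19 + 13 + 23 + 13 = 68
σ = (3, 0, 2, 1): 19 + 13 + 6 + 15 = 53
σ = (3, 1, 0, 2): 19 + 27 + 29 + 13 = 88
σ = (3, 1, 2, 0): 19 + 27 + 6 + 20 = 72
σ = (3, 2, 0, 1): 19 + (-2) + 29 + 15 = 61
σ = (3, 2, 1, 0): 19 + (-2) + 23 + 20 = 60
Optimal value attained by: σ = (0, 2, 1, 3).
Answer: det⊕(T) = 32; verdict: NONSINGULAR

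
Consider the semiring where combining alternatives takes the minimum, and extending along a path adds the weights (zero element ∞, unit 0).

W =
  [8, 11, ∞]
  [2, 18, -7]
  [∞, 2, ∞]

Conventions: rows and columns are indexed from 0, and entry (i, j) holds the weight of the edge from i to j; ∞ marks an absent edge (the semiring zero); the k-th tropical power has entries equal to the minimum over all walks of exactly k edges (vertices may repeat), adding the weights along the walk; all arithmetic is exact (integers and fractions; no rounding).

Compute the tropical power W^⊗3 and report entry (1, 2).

W^⊗2:
  [13, 19, 4]
  [10, -5, 11]
  [4, 20, -5]
W^⊗3:
  [21, 6, 12]
  [-3, 13, -12]
  [12, -3, 13]
Key observation: the optimum is the walk 1->2->1->2, with weight (-7) + 2 + (-7) = -12.
Optimal value attained by: walk 1->2->1->2.
Answer: (W^⊗3)[1][2] = -12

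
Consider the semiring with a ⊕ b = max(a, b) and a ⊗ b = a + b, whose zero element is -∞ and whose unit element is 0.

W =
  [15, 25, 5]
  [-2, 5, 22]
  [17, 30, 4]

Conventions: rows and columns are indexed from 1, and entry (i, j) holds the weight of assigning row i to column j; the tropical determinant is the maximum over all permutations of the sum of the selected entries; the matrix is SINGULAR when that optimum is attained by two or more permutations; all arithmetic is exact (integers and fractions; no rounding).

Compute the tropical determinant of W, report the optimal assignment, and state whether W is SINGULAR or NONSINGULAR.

σ = (1, 2, 3): 15 + 5 + 4 = 24
σ = (1, 3, 2): 15 + 22 + 30 = 67
σ = (2, 1, 3): 25 + (-2) + 4 = 27
σ = (2, 3, 1): 25 + 22 + 17 = 64
σ = (3, 1, 2): 5 + (-2) + 30 = 33
σ = (3, 2, 1): 5 + 5 + 17 = 27
Optimal value attained by: σ = (1, 3, 2).
Answer: det⊕(W) = 67; verdict: NONSINGULAR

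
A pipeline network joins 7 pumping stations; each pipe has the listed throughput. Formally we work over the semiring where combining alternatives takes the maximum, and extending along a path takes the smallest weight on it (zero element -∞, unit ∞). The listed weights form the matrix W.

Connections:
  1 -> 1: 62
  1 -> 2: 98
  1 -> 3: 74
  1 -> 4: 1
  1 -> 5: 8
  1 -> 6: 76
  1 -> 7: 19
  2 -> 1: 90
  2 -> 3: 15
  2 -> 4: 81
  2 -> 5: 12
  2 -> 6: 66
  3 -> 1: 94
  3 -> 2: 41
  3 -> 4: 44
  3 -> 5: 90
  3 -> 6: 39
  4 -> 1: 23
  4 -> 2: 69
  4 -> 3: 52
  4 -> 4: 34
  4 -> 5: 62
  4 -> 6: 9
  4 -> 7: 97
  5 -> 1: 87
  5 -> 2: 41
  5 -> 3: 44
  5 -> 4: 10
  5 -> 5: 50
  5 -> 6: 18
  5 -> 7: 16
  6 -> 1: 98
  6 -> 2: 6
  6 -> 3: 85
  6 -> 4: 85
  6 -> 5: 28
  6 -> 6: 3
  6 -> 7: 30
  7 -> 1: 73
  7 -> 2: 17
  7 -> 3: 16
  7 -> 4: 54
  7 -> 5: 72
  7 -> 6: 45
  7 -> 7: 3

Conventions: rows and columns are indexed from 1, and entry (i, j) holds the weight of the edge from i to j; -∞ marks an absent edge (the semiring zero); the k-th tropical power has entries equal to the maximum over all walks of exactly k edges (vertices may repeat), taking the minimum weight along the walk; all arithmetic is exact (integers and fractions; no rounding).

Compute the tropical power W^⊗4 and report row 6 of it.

W^⊗2:
  [90, 62, 76, 81, 74, 66, 30]
  [66, 90, 74, 66, 62, 76, 81]
  [87, 94, 74, 41, 50, 76, 44]
  [73, 41, 44, 69, 72, 66, 34]
  [62, 87, 74, 44, 50, 76, 19]
  [85, 98, 74, 44, 85, 76, 85]
  [72, 73, 73, 45, 54, 73, 54]
W^⊗3:
  [76, 90, 74, 66, 76, 76, 81]
  [90, 66, 76, 81, 74, 66, 66]
  [90, 87, 76, 81, 74, 76, 41]
  [72, 73, 73, 66, 62, 73, 69]
  [87, 62, 76, 81, 74, 66, 44]
  [90, 85, 76, 81, 74, 76, 44]
  [73, 72, 73, 73, 73, 72, 45]
W^⊗4:
  [90, 76, 76, 81, 74, 76, 66]
  [76, 90, 74, 66, 76, 76, 81]
  [87, 90, 76, 81, 76, 76, 81]
  [73, 72, 73, 73, 73, 72, 66]
  [76, 87, 74, 66, 76, 76, 81]
  [85, 90, 76, 81, 76, 76, 81]
  [73, 73, 73, 72, 73, 73, 73]
Answer: row 6 of W^⊗4 = [85, 90, 76, 81, 76, 76, 81]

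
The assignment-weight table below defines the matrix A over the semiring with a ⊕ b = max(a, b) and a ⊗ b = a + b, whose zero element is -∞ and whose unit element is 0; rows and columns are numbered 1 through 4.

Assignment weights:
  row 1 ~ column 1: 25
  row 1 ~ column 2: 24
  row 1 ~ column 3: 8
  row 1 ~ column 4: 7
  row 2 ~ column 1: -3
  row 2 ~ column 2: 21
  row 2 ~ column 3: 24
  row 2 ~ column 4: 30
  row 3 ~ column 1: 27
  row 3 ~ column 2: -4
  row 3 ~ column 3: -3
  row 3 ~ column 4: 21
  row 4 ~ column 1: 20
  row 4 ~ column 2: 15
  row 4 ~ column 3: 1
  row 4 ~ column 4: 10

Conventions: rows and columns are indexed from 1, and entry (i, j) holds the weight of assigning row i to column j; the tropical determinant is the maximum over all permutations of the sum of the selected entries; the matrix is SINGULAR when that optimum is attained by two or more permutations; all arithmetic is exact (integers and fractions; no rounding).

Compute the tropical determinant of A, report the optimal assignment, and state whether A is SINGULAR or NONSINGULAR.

σ = (1, 2, 3, 4): 25 + 21 + (-3) + 10 = 53
σ = (1, 2, 4, 3): 25 + 21 + 21 + 1 = 68
σ = (1, 3, 2, 4): 25 + 24 + (-4) + 10 = 55
σ = (1, 3, 4, 2): 25 + 24 + 21 + 15 = 85
σ = (1, 4, 2, 3): 25 + 30 + (-4) + 1 = 52
σ = (1, 4, 3, 2): 25 + 30 + (-3) + 15 = 67
σ = (2, 1, 3, 4): 24 + (-3) + (-3) + 10 = 28
σ = (2, 1, 4, 3): 24 + (-3) + 21 + 1 = 43
σ = (2, 3, 1, 4): 24 + 24 + 27 + 10 = 85
σ = (2, 3, 4, 1): 24 + 24 + 21 + 20 = 89
σ = (2, 4, 1, 3): 24 + 30 + 27 + 1 = 82
σ = (2, 4, 3, 1): 24 + 30 + (-3) + 20 = 71
σ = (3, 1, 2, 4): 8 + (-3) + (-4) + 10 = 11
σ = (3, 1, 4, 2): 8 + (-3) + 21 + 15 = 41
σ = (3, 2, 1, 4): 8 + 21 + 27 + 10 = 66
σ = (3, 2, 4, 1): 8 + 21 + 21 + 20 = 70
σ = (3, 4, 1, 2): 8 + 30 + 27 + 15 = 80
σ = (3, 4, 2, 1): 8 + 30 + (-4) + 20 = 54
σ = (4, 1, 2, 3): 7 + (-3) + (-4) + 1 = 1
σ = (4, 1, 3, 2): 7 + (-3) + (-3) + 15 = 16
σ = (4, 2, 1, 3): 7 + 21 + 27 + 1 = 56
σ = (4, 2, 3, 1): 7 + 21 + (-3) + 20 = 45
σ = (4, 3, 1, 2): 7 + 24 + 27 + 15 = 73
σ = (4, 3, 2, 1): 7 + 24 + (-4) + 20 = 47
Optimal value attained by: σ = (2, 3, 4, 1).
Answer: det⊕(A) = 89; verdict: NONSINGULAR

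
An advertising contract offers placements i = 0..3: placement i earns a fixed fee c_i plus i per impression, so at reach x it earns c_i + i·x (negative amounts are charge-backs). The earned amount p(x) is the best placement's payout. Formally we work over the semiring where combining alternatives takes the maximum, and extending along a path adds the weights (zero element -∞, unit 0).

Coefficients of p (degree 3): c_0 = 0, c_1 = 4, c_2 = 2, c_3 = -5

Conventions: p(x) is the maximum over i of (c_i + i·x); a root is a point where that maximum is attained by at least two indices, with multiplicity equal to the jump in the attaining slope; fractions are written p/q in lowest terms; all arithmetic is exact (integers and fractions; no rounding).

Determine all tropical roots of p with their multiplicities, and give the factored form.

hull edge (i=0, c=0) to (i=1, c=4): slope 4, span 1
hull edge (i=1, c=4) to (i=2, c=2): slope -2, span 1
hull edge (i=2, c=2) to (i=3, c=-5): slope -7, span 1
Factored form: p(x) = -5 ⊗ (x ⊕ (-4)) ⊗ (x ⊕ 2) ⊗ (x ⊕ 7)
Answer: roots = -4 (mult 1), 2 (mult 1), 7 (mult 1)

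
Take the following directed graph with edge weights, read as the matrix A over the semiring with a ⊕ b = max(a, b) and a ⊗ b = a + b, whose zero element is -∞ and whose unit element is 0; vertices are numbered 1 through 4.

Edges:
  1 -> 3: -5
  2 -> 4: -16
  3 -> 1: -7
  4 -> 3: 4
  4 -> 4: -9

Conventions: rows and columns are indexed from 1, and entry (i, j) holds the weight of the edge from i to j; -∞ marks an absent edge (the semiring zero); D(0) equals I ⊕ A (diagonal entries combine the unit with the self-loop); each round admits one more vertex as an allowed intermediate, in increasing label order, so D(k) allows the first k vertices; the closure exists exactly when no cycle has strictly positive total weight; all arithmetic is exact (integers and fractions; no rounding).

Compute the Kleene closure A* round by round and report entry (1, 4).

D(0):
  [0, -∞, -5, -∞]
  [-∞, 0, -∞, -16]
  [-7, -∞, 0, -∞]
  [-∞, -∞, 4, 0]
D(1):
  [0, -∞, -5, -∞]
  [-∞, 0, -∞, -16]
  [-7, -∞, 0, -∞]
  [-∞, -∞, 4, 0]
D(2):
  [0, -∞, -5, -∞]
  [-∞, 0, -∞, -16]
  [-7, -∞, 0, -∞]
  [-∞, -∞, 4, 0]
D(3):
  [0, -∞, -5, -∞]
  [-∞, 0, -∞, -16]
  [-7, -∞, 0, -∞]
  [-3, -∞, 4, 0]
D(4):
  [0, -∞, -5, -∞]
  [-19, 0, -12, -16]
  [-7, -∞, 0, -∞]
  [-3, -∞, 4, 0]
Answer: A*[1][4] = -∞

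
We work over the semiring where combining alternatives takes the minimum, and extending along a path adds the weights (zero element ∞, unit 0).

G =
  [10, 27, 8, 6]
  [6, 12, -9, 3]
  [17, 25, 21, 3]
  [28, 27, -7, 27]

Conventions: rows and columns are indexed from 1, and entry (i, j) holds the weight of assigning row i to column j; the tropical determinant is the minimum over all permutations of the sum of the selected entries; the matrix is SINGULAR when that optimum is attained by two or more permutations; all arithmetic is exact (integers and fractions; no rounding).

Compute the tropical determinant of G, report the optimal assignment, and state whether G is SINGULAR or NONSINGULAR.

σ = (1, 2, 3, 4): 10 + 12 + 21 + 27 = 70
σ = (1, 2, 4, 3): 10 + 12 + 3 + (-7) = 18
σ = (1, 3, 2, 4): 10 + (-9) + 25 + 27 = 53
σ = (1, 3, 4, 2): 10 + (-9) + 3 + 27 = 31
σ = (1, 4, 2, 3): 10 + 3 + 25 + (-7) = 31
σ = (1, 4, 3, 2): 10 + 3 + 21 + 27 = 61
σ = (2, 1, 3, 4): 27 + 6 + 21 + 27 = 81
σ = (2, 1, 4, 3): 27 + 6 + 3 + (-7) = 29
σ = (2, 3, 1, 4): 27 + (-9) + 17 + 27 = 62
σ = (2, 3, 4, 1): 27 + (-9) + 3 + 28 = 49
σ = (2, 4, 1, 3): 27 + 3 + 17 + (-7) = 40
σ = (2, 4, 3, 1): 27 + 3 + 21 + 28 = 79
σ = (3, 1, 2, 4): 8 + 6 + 25 + 27 = 66
σ = (3, 1, 4, 2): 8 + 6 + 3 + 27 = 44
σ = (3, 2, 1, 4): 8 + 12 + 17 + 27 = 64
σ = (3, 2, 4, 1): 8 + 12 + 3 + 28 = 51
σ = (3, 4, 1, 2): 8 + 3 + 17 + 27 = 55
σ = (3, 4, 2, 1): 8 + 3 + 25 + 28 = 64
σ = (4, 1, 2, 3): 6 + 6 + 25 + (-7) = 30
σ = (4, 1, 3, 2): 6 + 6 + 21 + 27 = 60
σ = (4, 2, 1, 3): 6 + 12 + 17 + (-7) = 28
σ = (4, 2, 3, 1): 6 + 12 + 21 + 28 = 67
σ = (4, 3, 1, 2): 6 + (-9) + 17 + 27 = 41
σ = (4, 3, 2, 1): 6 + (-9) + 25 + 28 = 50
Optimal value attained by: σ = (1, 2, 4, 3).
Answer: det⊕(G) = 18; verdict: NONSINGULAR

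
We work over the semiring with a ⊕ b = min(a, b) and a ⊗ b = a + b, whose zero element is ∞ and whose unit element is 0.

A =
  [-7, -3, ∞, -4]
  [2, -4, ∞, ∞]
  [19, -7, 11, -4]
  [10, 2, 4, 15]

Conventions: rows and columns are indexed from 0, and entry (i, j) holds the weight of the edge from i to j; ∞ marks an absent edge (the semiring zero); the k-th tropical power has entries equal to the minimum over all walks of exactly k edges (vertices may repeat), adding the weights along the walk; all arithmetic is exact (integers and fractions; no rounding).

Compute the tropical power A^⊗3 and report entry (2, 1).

A^⊗2:
  [-14, -10, 0, -11]
  [-5, -8, ∞, -2]
  [-5, -11, 0, 7]
  [3, -3, 15, 0]
A^⊗3:
  [-21, -17, -7, -18]
  [-12, -12, 2, -9]
  [-12, -15, 11, -9]
  [-4, -7, 4, -1]
Key observation: the optimum is the walk 2->1->1->1, with weight (-7) + (-4) + (-4) = -15.
Optimal value attained by: walk 2->1->1->1.
Answer: (A^⊗3)[2][1] = -15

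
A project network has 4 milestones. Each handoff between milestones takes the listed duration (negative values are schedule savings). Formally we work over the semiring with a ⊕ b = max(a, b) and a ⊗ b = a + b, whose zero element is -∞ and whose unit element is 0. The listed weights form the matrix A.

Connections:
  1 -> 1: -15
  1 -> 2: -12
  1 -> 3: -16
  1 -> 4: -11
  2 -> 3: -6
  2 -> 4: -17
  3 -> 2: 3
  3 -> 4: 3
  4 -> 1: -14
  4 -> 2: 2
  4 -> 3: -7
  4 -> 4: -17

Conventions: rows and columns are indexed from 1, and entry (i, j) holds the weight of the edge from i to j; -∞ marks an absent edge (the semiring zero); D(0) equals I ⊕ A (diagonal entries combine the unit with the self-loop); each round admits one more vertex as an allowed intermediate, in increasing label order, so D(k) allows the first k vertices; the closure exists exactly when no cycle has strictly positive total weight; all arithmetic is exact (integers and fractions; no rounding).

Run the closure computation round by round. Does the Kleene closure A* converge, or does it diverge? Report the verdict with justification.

D(0):
  [0, -12, -16, -11]
  [-∞, 0, -6, -17]
  [-∞, 3, 0, 3]
  [-14, 2, -7, 0]
D(1):
  [0, -12, -16, -11]
  [-∞, 0, -6, -17]
  [-∞, 3, 0, 3]
  [-14, 2, -7, 0]
D(2):
  [0, -12, -16, -11]
  [-∞, 0, -6, -17]
  [-∞, 3, 0, 3]
  [-14, 2, -4, 0]
D(3):
  [0, -12, -16, -11]
  [-∞, 0, -6, -3]
  [-∞, 3, 0, 3]
  [-14, 2, -4, 0]
D(4):
  [0, -9, -15, -11]
  [-17, 0, -6, -3]
  [-11, 5, 0, 3]
  [-14, 2, -4, 0]
Key observation: every diagonal entry stays at the unit through all rounds, so no improving cycle exists.
Answer: CONVERGES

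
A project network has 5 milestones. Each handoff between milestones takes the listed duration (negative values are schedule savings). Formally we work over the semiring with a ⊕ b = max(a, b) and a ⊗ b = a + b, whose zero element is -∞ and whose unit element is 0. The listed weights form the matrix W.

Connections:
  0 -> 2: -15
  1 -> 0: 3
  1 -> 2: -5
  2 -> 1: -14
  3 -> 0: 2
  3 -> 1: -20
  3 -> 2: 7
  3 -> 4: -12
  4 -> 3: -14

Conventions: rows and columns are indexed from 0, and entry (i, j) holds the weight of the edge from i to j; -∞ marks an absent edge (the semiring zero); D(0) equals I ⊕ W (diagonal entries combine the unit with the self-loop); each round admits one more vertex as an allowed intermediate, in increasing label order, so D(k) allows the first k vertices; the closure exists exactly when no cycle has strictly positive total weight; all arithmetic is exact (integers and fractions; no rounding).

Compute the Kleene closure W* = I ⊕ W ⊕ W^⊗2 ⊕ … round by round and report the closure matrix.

D(0):
  [0, -∞, -15, -∞, -∞]
  [3, 0, -5, -∞, -∞]
  [-∞, -14, 0, -∞, -∞]
  [2, -20, 7, 0, -12]
  [-∞, -∞, -∞, -14, 0]
D(1):
  [0, -∞, -15, -∞, -∞]
  [3, 0, -5, -∞, -∞]
  [-∞, -14, 0, -∞, -∞]
  [2, -20, 7, 0, -12]
  [-∞, -∞, -∞, -14, 0]
D(2):
  [0, -∞, -15, -∞, -∞]
  [3, 0, -5, -∞, -∞]
  [-11, -14, 0, -∞, -∞]
  [2, -20, 7, 0, -12]
  [-∞, -∞, -∞, -14, 0]
D(3):
  [0, -29, -15, -∞, -∞]
  [3, 0, -5, -∞, -∞]
  [-11, -14, 0, -∞, -∞]
  [2, -7, 7, 0, -12]
  [-∞, -∞, -∞, -14, 0]
D(4):
  [0, -29, -15, -∞, -∞]
  [3, 0, -5, -∞, -∞]
  [-11, -14, 0, -∞, -∞]
  [2, -7, 7, 0, -12]
  [-12, -21, -7, -14, 0]
D(5):
  [0, -29, -15, -∞, -∞]
  [3, 0, -5, -∞, -∞]
  [-11, -14, 0, -∞, -∞]
  [2, -7, 7, 0, -12]
  [-12, -21, -7, -14, 0]
Answer: W* = [[0, -29, -15, -∞, -∞], [3, 0, -5, -∞, -∞], [-11, -14, 0, -∞, -∞], [2, -7, 7, 0, -12], [-12, -21, -7, -14, 0]]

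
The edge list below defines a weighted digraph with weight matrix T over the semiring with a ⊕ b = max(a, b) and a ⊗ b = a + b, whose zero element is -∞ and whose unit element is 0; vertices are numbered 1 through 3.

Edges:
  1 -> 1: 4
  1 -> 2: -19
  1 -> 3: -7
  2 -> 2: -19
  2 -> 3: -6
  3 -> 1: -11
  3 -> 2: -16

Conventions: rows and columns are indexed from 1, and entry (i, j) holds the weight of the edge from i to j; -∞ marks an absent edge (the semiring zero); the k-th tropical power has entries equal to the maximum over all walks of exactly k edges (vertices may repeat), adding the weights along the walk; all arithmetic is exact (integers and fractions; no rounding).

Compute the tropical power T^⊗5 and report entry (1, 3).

T^⊗2:
  [8, -15, -3]
  [-17, -22, -25]
  [-7, -30, -18]
T^⊗3:
  [12, -11, 1]
  [-13, -36, -24]
  [-3, -26, -14]
T^⊗4:
  [16, -7, 5]
  [-9, -32, -20]
  [1, -22, -10]
T^⊗5:
  [20, -3, 9]
  [-5, -28, -16]
  [5, -18, -6]
Key observation: the optimum is the walk 1->1->1->1->1->3, with weight 4 + 4 + 4 + 4 + (-7) = 9.
Optimal value attained by: walk 1->1->1->1->1->3.
Answer: (T^⊗5)[1][3] = 9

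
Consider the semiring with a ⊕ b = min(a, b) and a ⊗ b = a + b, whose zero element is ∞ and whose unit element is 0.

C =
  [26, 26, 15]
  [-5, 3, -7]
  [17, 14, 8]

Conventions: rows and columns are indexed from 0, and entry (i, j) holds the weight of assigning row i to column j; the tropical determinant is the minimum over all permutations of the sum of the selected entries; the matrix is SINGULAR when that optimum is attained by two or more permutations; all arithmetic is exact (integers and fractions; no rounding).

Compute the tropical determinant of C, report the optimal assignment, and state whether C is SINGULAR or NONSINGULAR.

σ = (0, 1, 2): 26 + 3 + 8 = 37
σ = (0, 2, 1): 26 + (-7) + 14 = 33
σ = (1, 0, 2): 26 + (-5) + 8 = 29
σ = (1, 2, 0): 26 + (-7) + 17 = 36
σ = (2, 0, 1): 15 + (-5) + 14 = 24
σ = (2, 1, 0): 15 + 3 + 17 = 35
Optimal value attained by: σ = (2, 0, 1).
Answer: det⊕(C) = 24; verdict: NONSINGULAR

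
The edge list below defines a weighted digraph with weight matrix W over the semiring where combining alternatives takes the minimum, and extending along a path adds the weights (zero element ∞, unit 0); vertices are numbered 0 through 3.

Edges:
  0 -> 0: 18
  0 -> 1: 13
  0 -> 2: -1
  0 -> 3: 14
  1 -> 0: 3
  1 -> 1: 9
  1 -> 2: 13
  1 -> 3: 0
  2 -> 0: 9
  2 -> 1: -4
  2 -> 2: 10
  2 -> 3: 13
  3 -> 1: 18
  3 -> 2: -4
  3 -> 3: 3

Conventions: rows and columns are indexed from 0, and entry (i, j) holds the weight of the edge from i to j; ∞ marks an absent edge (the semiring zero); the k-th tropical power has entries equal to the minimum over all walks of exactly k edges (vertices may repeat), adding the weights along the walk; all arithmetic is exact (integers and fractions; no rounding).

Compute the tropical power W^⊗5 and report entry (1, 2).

W^⊗2:
  [8, -5, 9, 12]
  [12, 9, -4, 3]
  [-1, 5, 8, -4]
  [5, -8, -1, 6]
W^⊗3:
  [-2, 4, 7, -5]
  [5, -8, -1, 6]
  [8, 4, -8, -1]
  [-5, -5, 2, -8]
W^⊗4:
  [7, 3, -9, -2]
  [-5, -5, 2, -8]
  [1, -12, -5, 2]
  [-2, -2, -12, -5]
W^⊗5:
  [0, -13, -6, 1]
  [-2, -2, -12, -5]
  [-9, -9, -2, -12]
  [-3, -16, -9, -2]
Key observation: the optimum is the walk 1->3->2->1->3->2, with weight 0 + (-4) + (-4) + 0 + (-4) = -12.
Optimal value attained by: walk 1->3->2->1->3->2.
Answer: (W^⊗5)[1][2] = -12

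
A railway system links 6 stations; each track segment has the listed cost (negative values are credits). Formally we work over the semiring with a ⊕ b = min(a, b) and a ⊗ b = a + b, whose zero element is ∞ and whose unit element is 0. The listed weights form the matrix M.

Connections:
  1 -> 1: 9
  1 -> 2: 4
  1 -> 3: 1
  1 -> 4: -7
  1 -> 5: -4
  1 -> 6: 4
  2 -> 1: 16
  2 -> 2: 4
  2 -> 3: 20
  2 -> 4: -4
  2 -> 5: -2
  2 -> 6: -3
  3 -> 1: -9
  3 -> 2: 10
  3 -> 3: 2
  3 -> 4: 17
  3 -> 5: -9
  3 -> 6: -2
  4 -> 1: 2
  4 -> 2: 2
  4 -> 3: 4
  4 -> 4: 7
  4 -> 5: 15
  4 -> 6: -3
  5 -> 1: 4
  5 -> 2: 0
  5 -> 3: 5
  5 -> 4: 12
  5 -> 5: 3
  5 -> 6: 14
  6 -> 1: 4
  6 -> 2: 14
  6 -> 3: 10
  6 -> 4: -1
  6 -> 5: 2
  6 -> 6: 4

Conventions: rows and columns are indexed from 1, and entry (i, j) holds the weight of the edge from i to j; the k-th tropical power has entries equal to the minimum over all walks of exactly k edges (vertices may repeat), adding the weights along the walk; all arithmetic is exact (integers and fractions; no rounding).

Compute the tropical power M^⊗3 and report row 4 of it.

M^⊗2:
  [-8, -5, -3, 0, -8, -10]
  [-2, -2, 0, -4, -1, -7]
  [-7, -9, -8, -16, -13, -5]
  [-5, 6, 3, -5, -5, -1]
  [-4, 3, 5, -4, -4, -3]
  [1, 1, 3, -3, 0, -4]
M^⊗3:
  [-12, -8, -7, -15, -12, -8]
  [-9, -2, -1, -9, -9, -7]
  [-17, -14, -12, -14, -17, -19]
  [-6, -5, -4, -12, -9, -8]
  [-4, -4, -3, -11, -8, -7]
  [-6, -1, 1, -6, -6, -6]
Answer: row 4 of M^⊗3 = [-6, -5, -4, -12, -9, -8]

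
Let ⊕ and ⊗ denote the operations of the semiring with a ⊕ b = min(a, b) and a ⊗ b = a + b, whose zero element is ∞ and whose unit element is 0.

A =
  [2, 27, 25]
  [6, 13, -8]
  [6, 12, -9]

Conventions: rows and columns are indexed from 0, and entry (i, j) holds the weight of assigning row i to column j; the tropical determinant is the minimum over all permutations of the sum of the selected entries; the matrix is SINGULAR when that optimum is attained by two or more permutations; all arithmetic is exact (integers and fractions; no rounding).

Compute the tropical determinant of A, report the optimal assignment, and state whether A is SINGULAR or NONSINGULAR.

σ = (0, 1, 2): 2 + 13 + (-9) = 6
σ = (0, 2, 1): 2 + (-8) + 12 = 6
σ = (1, 0, 2): 27 + 6 + (-9) = 24
σ = (1, 2, 0): 27 + (-8) + 6 = 25
σ = (2, 0, 1): 25 + 6 + 12 = 43
σ = (2, 1, 0): 25 + 13 + 6 = 44
Optimal value attained by: σ = (0, 1, 2).
Answer: det⊕(A) = 6; verdict: SINGULAR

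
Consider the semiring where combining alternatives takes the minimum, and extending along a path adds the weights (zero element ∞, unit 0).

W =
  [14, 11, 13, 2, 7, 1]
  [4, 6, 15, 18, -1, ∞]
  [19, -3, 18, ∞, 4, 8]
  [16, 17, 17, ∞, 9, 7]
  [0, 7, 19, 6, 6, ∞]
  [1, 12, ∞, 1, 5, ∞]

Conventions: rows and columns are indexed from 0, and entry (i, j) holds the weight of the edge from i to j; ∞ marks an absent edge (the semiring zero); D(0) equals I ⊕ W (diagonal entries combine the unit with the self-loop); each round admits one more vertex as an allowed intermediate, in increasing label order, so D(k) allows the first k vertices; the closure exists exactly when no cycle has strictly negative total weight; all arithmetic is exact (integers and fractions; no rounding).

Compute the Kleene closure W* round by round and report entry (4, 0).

D(0):
  [0, 11, 13, 2, 7, 1]
  [4, 0, 15, 18, -1, ∞]
  [19, -3, 0, ∞, 4, 8]
  [16, 17, 17, 0, 9, 7]
  [0, 7, 19, 6, 0, ∞]
  [1, 12, ∞, 1, 5, 0]
D(1):
  [0, 11, 13, 2, 7, 1]
  [4, 0, 15, 6, -1, 5]
  [19, -3, 0, 21, 4, 8]
  [16, 17, 17, 0, 9, 7]
  [0, 7, 13, 2, 0, 1]
  [1, 12, 14, 1, 5, 0]
D(2):
  [0, 11, 13, 2, 7, 1]
  [4, 0, 15, 6, -1, 5]
  [1, -3, 0, 3, -4, 2]
  [16, 17, 17, 0, 9, 7]
  [0, 7, 13, 2, 0, 1]
  [1, 12, 14, 1, 5, 0]
D(3):
  [0, 10, 13, 2, 7, 1]
  [4, 0, 15, 6, -1, 5]
  [1, -3, 0, 3, -4, 2]
  [16, 14, 17, 0, 9, 7]
  [0, 7, 13, 2, 0, 1]
  [1, 11, 14, 1, 5, 0]
D(4):
  [0, 10, 13, 2, 7, 1]
  [4, 0, 15, 6, -1, 5]
  [1, -3, 0, 3, -4, 2]
  [16, 14, 17, 0, 9, 7]
  [0, 7, 13, 2, 0, 1]
  [1, 11, 14, 1, 5, 0]
D(5):
  [0, 10, 13, 2, 7, 1]
  [-1, 0, 12, 1, -1, 0]
  [-4, -3, 0, -2, -4, -3]
  [9, 14, 17, 0, 9, 7]
  [0, 7, 13, 2, 0, 1]
  [1, 11, 14, 1, 5, 0]
D(6):
  [0, 10, 13, 2, 6, 1]
  [-1, 0, 12, 1, -1, 0]
  [-4, -3, 0, -2, -4, -3]
  [8, 14, 17, 0, 9, 7]
  [0, 7, 13, 2, 0, 1]
  [1, 11, 14, 1, 5, 0]
Answer: W*[4][0] = 0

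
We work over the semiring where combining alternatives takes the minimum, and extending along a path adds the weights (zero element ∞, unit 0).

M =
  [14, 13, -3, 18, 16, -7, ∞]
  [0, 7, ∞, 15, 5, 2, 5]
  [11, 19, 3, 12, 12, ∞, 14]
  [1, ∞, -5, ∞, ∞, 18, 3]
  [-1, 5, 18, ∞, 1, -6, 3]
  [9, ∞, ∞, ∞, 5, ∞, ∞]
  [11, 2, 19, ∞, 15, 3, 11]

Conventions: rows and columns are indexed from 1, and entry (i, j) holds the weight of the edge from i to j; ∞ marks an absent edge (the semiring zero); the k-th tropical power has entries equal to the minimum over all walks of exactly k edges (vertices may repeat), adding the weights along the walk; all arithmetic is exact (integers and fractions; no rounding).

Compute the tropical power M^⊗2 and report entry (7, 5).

M^⊗2:
  [2, 16, 0, 9, -2, 7, 11]
  [4, 7, -3, 18, 6, -7, 8]
  [11, 16, 6, 15, 13, 4, 15]
  [6, 5, -2, 7, 7, -6, 9]
  [0, 5, -4, 17, -1, -8, 4]
  [4, 10, 6, 27, 6, -1, 8]
  [2, 9, 8, 17, 7, 4, 7]
Key observation: the optimum is the walk 7->2->5, with weight 2 + 5 = 7.
Optimal value attained by: walk 7->2->5.
Answer: (M^⊗2)[7][5] = 7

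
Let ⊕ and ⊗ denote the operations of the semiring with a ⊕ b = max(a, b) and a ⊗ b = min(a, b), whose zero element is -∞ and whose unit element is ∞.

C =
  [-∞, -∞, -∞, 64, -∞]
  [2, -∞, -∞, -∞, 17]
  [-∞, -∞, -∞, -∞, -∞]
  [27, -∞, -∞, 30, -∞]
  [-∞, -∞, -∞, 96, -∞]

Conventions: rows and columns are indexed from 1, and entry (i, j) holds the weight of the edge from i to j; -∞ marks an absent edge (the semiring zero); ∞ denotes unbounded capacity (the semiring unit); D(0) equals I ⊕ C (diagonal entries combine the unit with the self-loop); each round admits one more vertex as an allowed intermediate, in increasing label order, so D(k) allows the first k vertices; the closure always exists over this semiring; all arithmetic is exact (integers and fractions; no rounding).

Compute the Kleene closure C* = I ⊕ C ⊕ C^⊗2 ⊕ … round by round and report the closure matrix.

D(0):
  [∞, -∞, -∞, 64, -∞]
  [2, ∞, -∞, -∞, 17]
  [-∞, -∞, ∞, -∞, -∞]
  [27, -∞, -∞, ∞, -∞]
  [-∞, -∞, -∞, 96, ∞]
D(1):
  [∞, -∞, -∞, 64, -∞]
  [2, ∞, -∞, 2, 17]
  [-∞, -∞, ∞, -∞, -∞]
  [27, -∞, -∞, ∞, -∞]
  [-∞, -∞, -∞, 96, ∞]
D(2):
  [∞, -∞, -∞, 64, -∞]
  [2, ∞, -∞, 2, 17]
  [-∞, -∞, ∞, -∞, -∞]
  [27, -∞, -∞, ∞, -∞]
  [-∞, -∞, -∞, 96, ∞]
D(3):
  [∞, -∞, -∞, 64, -∞]
  [2, ∞, -∞, 2, 17]
  [-∞, -∞, ∞, -∞, -∞]
  [27, -∞, -∞, ∞, -∞]
  [-∞, -∞, -∞, 96, ∞]
D(4):
  [∞, -∞, -∞, 64, -∞]
  [2, ∞, -∞, 2, 17]
  [-∞, -∞, ∞, -∞, -∞]
  [27, -∞, -∞, ∞, -∞]
  [27, -∞, -∞, 96, ∞]
D(5):
  [∞, -∞, -∞, 64, -∞]
  [17, ∞, -∞, 17, 17]
  [-∞, -∞, ∞, -∞, -∞]
  [27, -∞, -∞, ∞, -∞]
  [27, -∞, -∞, 96, ∞]
Answer: C* = [[∞, -∞, -∞, 64, -∞], [17, ∞, -∞, 17, 17], [-∞, -∞, ∞, -∞, -∞], [27, -∞, -∞, ∞, -∞], [27, -∞, -∞, 96, ∞]]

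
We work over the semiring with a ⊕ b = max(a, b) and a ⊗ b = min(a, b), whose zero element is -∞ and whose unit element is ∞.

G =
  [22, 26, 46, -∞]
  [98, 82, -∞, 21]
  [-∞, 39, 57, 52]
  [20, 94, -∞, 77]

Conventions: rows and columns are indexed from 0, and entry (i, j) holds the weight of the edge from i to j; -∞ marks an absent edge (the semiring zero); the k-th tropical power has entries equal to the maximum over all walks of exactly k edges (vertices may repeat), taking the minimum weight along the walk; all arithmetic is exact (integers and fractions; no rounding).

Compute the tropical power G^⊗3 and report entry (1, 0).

G^⊗2:
  [26, 39, 46, 46]
  [82, 82, 46, 21]
  [39, 52, 57, 52]
  [94, 82, 20, 77]
G^⊗3:
  [39, 46, 46, 46]
  [82, 82, 46, 46]
  [52, 52, 57, 52]
  [82, 82, 46, 77]
Key observation: the optimum is the walk 1->1->1->0, with weight 82 min 82 min 98 = 82.
Optimal value attained by: walk 1->1->1->0.
Answer: (G^⊗3)[1][0] = 82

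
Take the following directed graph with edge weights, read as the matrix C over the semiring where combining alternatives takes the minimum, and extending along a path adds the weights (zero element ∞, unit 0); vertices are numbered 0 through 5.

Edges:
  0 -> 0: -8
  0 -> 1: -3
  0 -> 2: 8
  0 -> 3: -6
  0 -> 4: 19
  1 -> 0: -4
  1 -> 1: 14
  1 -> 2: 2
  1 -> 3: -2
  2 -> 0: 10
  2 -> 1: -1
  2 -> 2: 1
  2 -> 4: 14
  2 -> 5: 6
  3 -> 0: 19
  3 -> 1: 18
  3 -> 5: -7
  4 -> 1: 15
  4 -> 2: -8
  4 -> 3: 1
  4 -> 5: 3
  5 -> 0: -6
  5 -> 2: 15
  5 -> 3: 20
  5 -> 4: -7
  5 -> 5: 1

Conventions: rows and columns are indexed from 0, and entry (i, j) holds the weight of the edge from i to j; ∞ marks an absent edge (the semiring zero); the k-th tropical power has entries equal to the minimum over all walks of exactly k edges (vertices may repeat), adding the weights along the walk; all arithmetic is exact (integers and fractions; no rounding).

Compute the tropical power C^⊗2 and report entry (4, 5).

C^⊗2:
  [-16, -11, -1, -14, 11, -13]
  [-12, -7, 3, -10, 15, -9]
  [-5, 0, 1, -3, -1, 7]
  [-13, 16, 8, 13, -14, -6]
  [-3, -9, -7, 13, -4, -6]
  [-14, -9, -15, -12, -6, -4]
Key observation: the optimum is the walk 4->3->5, with weight 1 + (-7) = -6.
Optimal value attained by: walk 4->3->5.
Answer: (C^⊗2)[4][5] = -6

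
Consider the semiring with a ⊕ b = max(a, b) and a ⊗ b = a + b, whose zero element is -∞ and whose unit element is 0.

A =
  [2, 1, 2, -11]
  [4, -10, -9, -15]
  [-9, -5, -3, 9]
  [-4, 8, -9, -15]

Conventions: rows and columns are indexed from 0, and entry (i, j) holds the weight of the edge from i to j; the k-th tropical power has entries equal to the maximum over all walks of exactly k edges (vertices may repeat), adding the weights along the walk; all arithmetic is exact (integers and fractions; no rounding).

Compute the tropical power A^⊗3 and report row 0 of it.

A^⊗2:
  [5, 3, 4, 11]
  [6, 5, 6, 0]
  [5, 17, 0, 6]
  [12, -2, -1, 0]
A^⊗3:
  [7, 19, 7, 13]
  [9, 8, 8, 15]
  [21, 14, 8, 9]
  [14, 13, 14, 8]
Answer: row 0 of A^⊗3 = [7, 19, 7, 13]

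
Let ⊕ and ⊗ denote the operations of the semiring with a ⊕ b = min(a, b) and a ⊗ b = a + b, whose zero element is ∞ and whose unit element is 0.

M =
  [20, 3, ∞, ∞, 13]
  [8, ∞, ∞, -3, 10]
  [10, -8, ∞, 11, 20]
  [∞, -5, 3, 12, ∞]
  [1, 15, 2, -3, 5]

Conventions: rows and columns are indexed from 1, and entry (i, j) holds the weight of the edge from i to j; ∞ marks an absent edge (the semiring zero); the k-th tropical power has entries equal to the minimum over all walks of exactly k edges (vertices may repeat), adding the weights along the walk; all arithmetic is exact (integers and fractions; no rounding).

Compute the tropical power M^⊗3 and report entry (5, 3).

M^⊗2:
  [11, 23, 15, 0, 13]
  [11, -8, 0, 7, 15]
  [0, 6, 14, -11, 2]
  [3, -5, 15, -8, 5]
  [6, -8, 0, 2, 10]
M^⊗3:
  [14, -5, 3, 10, 18]
  [0, -8, 10, -11, 2]
  [3, -16, -8, -1, 7]
  [3, -13, -5, -8, 5]
  [0, -8, 5, -11, 2]
Key observation: the optimum is the walk 5->5->4->3, with weight 5 + (-3) + 3 = 5.
Optimal value attained by: walk 5->5->4->3.
Answer: (M^⊗3)[5][3] = 5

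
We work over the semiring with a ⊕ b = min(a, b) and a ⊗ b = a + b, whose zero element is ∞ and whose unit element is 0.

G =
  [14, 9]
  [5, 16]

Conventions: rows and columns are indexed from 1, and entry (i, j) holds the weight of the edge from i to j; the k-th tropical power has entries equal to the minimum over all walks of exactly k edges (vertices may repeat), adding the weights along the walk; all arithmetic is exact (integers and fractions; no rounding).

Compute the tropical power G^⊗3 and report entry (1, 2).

G^⊗2:
  [14, 23]
  [19, 14]
G^⊗3:
  [28, 23]
  [19, 28]
Key observation: the optimum is the walk 1->2->1->2, with weight 9 + 5 + 9 = 23.
Optimal value attained by: walk 1->2->1->2.
Answer: (G^⊗3)[1][2] = 23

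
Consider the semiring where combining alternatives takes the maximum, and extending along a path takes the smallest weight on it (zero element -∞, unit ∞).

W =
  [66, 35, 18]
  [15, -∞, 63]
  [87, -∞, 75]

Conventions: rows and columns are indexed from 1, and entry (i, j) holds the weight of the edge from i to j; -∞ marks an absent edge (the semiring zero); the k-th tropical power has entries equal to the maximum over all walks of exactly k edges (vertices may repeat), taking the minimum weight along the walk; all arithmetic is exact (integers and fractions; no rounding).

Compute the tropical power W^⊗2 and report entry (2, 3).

W^⊗2:
  [66, 35, 35]
  [63, 15, 63]
  [75, 35, 75]
Key observation: the optimum is the walk 2->3->3, with weight 63 min 75 = 63.
Optimal value attained by: walk 2->3->3.
Answer: (W^⊗2)[2][3] = 63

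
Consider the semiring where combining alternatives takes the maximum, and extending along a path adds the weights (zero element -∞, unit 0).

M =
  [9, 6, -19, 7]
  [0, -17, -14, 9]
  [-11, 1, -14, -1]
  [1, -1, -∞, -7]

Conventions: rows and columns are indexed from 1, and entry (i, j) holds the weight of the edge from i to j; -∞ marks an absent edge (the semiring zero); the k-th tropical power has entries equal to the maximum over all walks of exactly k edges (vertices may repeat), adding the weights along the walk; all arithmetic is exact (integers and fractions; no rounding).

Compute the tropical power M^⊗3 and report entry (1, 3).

M^⊗2:
  [18, 15, -8, 16]
  [10, 8, -19, 7]
  [1, -2, -13, 10]
  [10, 7, -15, 8]
M^⊗3:
  [27, 24, 1, 25]
  [19, 16, -6, 17]
  [11, 9, -16, 8]
  [19, 16, -7, 17]
Key observation: the optimum is the walk 1->1->2->3, with weight 9 + 6 + (-14) = 1.
Optimal value attained by: walk 1->1->2->3.
Answer: (M^⊗3)[1][3] = 1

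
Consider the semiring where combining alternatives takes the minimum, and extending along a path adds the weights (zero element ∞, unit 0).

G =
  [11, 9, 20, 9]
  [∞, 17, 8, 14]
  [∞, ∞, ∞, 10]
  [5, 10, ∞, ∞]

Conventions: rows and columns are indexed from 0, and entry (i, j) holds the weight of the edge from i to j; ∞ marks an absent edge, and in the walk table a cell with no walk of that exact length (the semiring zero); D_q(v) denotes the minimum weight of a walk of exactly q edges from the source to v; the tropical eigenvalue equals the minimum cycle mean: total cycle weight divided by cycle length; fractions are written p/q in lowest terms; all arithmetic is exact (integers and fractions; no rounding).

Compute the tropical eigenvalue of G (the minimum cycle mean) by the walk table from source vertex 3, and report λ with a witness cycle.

q=0: [∞, ∞, ∞, 0]
q=1: [5, 10, ∞, ∞]
q=2: [16, 14, 18, 14]
q=3: [19, 24, 22, 25]
q=4: [30, 28, 32, 28]
Optimal cycle mean attained by: cycle 0->3->0, total 9 + 5, length 2.
Answer: λ = 7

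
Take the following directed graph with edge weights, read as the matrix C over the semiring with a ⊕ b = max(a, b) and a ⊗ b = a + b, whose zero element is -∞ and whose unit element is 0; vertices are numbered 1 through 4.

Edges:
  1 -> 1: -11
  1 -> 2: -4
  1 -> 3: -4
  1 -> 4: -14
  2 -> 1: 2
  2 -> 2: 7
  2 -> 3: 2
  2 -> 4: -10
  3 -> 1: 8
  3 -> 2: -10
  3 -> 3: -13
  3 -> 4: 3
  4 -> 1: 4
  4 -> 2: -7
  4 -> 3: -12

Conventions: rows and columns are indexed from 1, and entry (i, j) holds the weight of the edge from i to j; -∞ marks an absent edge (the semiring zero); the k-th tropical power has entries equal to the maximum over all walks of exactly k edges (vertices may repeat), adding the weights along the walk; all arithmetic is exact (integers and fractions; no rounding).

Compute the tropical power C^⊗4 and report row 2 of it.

C^⊗2:
  [4, 3, -2, -1]
  [10, 14, 9, 5]
  [7, 4, 4, -6]
  [-4, 0, 0, -9]
C^⊗3:
  [6, 10, 5, 1]
  [17, 21, 16, 12]
  [12, 11, 6, 7]
  [8, 7, 2, 3]
C^⊗4:
  [13, 17, 12, 8]
  [24, 28, 23, 19]
  [14, 18, 13, 9]
  [10, 14, 9, 5]
Answer: row 2 of C^⊗4 = [24, 28, 23, 19]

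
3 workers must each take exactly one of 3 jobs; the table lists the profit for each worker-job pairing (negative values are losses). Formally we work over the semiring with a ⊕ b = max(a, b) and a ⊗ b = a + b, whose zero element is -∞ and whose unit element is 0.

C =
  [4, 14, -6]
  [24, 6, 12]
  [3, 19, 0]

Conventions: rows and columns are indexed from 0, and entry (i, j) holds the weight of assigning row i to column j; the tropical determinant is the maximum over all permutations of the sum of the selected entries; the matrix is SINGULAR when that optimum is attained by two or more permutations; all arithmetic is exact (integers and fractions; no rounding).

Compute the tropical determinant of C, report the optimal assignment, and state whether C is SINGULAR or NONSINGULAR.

σ = (0, 1, 2): 4 + 6 + 0 = 10
σ = (0, 2, 1): 4 + 12 + 19 = 35
σ = (1, 0, 2): 14 + 24 + 0 = 38
σ = (1, 2, 0): 14 + 12 + 3 = 29
σ = (2, 0, 1): (-6) + 24 + 19 = 37
σ = (2, 1, 0): (-6) + 6 + 3 = 3
Optimal value attained by: σ = (1, 0, 2).
Answer: det⊕(C) = 38; verdict: NONSINGULAR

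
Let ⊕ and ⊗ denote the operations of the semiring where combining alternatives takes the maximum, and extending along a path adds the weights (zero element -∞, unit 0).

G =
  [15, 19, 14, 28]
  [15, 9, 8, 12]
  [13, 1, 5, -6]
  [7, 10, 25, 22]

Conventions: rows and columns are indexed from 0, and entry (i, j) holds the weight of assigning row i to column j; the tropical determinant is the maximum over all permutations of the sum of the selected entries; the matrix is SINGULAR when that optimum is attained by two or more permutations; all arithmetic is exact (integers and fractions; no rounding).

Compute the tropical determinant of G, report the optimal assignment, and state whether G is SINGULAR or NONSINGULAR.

σ = (0, 1, 2, 3): 15 + 9 + 5 + 22 = 51
σ = (0, 1, 3, 2): 15 + 9 + (-6) + 25 = 43
σ = (0, 2, 1, 3): 15 + 8 + 1 + 22 = 46
σ = (0, 2, 3, 1): 15 + 8 + (-6) + 10 = 27
σ = (0, 3, 1, 2): 15 + 12 + 1 + 25 = 53
σ = (0, 3, 2, 1): 15 + 12 + 5 + 10 = 42
σ = (1, 0, 2, 3): 19 + 15 + 5 + 22 = 61
σ = (1, 0, 3, 2): 19 + 15 + (-6) + 25 = 53
σ = (1, 2, 0, 3): 19 + 8 + 13 + 22 = 62
σ = (1, 2, 3, 0): 19 + 8 + (-6) + 7 = 28
σ = (1, 3, 0, 2): 19 + 12 + 13 + 25 = 69
σ = (1, 3, 2, 0): 19 + 12 + 5 + 7 = 43
σ = (2, 0, 1, 3): 14 + 15 + 1 + 22 = 52
σ = (2, 0, 3, 1): 14 + 15 + (-6) + 10 = 33
σ = (2, 1, 0, 3): 14 + 9 + 13 + 22 = 58
σ = (2, 1, 3, 0): 14 + 9 + (-6) + 7 = 24
σ = (2, 3, 0, 1): 14 + 12 + 13 + 10 = 49
σ = (2, 3, 1, 0): 14 + 12 + 1 + 7 = 34
σ = (3, 0, 1, 2): 28 + 15 + 1 + 25 = 69
σ = (3, 0, 2, 1): 28 + 15 + 5 + 10 = 58
σ = (3, 1, 0, 2): 28 + 9 + 13 + 25 = 75
σ = (3, 1, 2, 0): 28 + 9 + 5 + 7 = 49
σ = (3, 2, 0, 1): 28 + 8 + 13 + 10 = 59
σ = (3, 2, 1, 0): 28 + 8 + 1 + 7 = 44
Optimal value attained by: σ = (3, 1, 0, 2).
Answer: det⊕(G) = 75; verdict: NONSINGULAR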